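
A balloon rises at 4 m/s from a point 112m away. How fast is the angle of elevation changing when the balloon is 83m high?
0.023054 rad/s

tan(θ) = y/112
sec²(θ) · dθ/dt = (1/112) · dy/dt
dθ/dt = cos²(θ)/112 · 4 = 112/(112² + 83²) · 4
dθ/dt = 0.023054 rad/s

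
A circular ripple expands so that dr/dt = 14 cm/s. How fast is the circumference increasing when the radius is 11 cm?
28π cm/s

C = 2πr
dC/dt = 2π · dr/dt = 2π · 14 = 28π cm/s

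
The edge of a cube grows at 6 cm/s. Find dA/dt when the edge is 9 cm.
648 cm²/s

A = 6s²
dA/dt = 12s · ds/dt = 12·9·6 = 648 cm²/s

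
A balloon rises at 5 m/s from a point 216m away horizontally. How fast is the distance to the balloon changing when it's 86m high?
215√13513/13513 ≈ 1.85 m/s

z² = 216² + y²
z = √(216² + 86²) = 2√13513
dz/dt = y/z · dy/dt = 86/(2√13513) · 5 = 215√13513/13513 ≈ 1.85 m/s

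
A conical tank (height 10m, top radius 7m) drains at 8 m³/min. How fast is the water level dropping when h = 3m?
800/(441π) ≈ 0.5774 m/min

r/h = 7/10, so r = (7/10)h
V = (1/3)πr²h = (1/3)π((7/10)h)²h = (49/300)πh³
dV/dh = (49/100)πh²
dh/dt = (dV/dt)/(dV/dh) = -8/((49/100)π·3²) = -800/(441π) m/min
The level is dropping at 800/(441π) ≈ 0.5774 m/min.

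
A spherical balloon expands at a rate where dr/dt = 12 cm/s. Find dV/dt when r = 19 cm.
17328π cm³/s

V = (4/3)πr³
dV/dt = dV/dr · dr/dt = 4πr² · 12
At r = 19: dV/dt = 17328π cm³/s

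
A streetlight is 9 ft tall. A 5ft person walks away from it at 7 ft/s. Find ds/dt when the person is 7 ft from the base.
35/4 ft/s

By similar triangles: 9/(x+s) = 5/s
Solving: s = 5x/4
ds/dt = 5/4 · dx/dt = 5/4 · 7 = 35/4 ft/s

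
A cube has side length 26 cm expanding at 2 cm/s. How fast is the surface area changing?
624 cm²/s

A = 6s²
dA/dt = 12s · ds/dt = 12·26·2 = 624 cm²/s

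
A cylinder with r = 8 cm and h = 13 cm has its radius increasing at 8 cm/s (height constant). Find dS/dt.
464π cm²/s

S = 2πrh + 2πr² (lateral + bases)
dS/dt = (2πh + 4πr)·dr/dt = (2π·13 + 4π·8)·8
= 464π cm²/s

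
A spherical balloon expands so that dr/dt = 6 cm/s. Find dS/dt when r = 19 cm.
912π cm²/s

S = 4πr²
dS/dt = dS/dr · dr/dt = 8πr · 6
At r = 19: dS/dt = 912π cm²/s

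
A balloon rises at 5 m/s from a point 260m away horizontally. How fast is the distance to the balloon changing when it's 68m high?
85√4514/4514 ≈ 1.265 m/s

z² = 260² + y²
z = √(260² + 68²) = 4√4514
dz/dt = y/z · dy/dt = 68/(4√4514) · 5 = 85√4514/4514 ≈ 1.265 m/s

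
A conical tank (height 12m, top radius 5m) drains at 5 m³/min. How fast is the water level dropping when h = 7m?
144/(245π) ≈ 0.1871 m/min

r/h = 5/12, so r = (5/12)h
V = (1/3)πr²h = (1/3)π((5/12)h)²h = (25/432)πh³
dV/dh = (25/144)πh²
dh/dt = (dV/dt)/(dV/dh) = -5/((25/144)π·7²) = -144/(245π) m/min
The level is dropping at 144/(245π) ≈ 0.1871 m/min.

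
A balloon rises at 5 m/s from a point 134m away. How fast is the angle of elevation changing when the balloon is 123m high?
0.020251 rad/s

tan(θ) = y/134
sec²(θ) · dθ/dt = (1/134) · dy/dt
dθ/dt = cos²(θ)/134 · 5 = 134/(134² + 123²) · 5
dθ/dt = 0.020251 rad/s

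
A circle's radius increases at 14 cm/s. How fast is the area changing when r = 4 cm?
112π cm²/s

A = πr²
dA/dt = 2πr · dr/dt = 2π(4)(14) = 112π cm²/s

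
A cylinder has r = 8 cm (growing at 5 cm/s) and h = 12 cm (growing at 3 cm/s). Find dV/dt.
1152π cm³/s

V = πr²h
dV/dt = 2πrh·dr/dt + πr²·dh/dt
= 2π(8)(12)(5) + π(8)²(3)
= 1152π cm³/s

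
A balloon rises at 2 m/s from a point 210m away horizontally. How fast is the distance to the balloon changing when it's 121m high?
242√58741/58741 ≈ 0.9985 m/s

z² = 210² + y²
z = √(210² + 121²) = √58741
dz/dt = y/z · dy/dt = 121/√58741 · 2 = 242√58741/58741 ≈ 0.9985 m/s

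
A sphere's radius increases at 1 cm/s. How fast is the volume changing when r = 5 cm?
100π cm³/s

V = (4/3)πr³
dV/dt = dV/dr · dr/dt = 4πr² · 1
At r = 5: dV/dt = 100π cm³/s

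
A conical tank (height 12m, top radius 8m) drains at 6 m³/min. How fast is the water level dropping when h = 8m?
27/(128π) ≈ 0.06714 m/min

r/h = 8/12, so r = (2/3)h
V = (1/3)πr²h = (1/3)π((2/3)h)²h = (4/27)πh³
dV/dh = (4/9)πh²
dh/dt = (dV/dt)/(dV/dh) = -6/((4/9)π·8²) = -27/(128π) m/min
The level is dropping at 27/(128π) ≈ 0.06714 m/min.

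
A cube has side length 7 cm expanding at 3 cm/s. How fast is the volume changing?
441 cm³/s

V = s³
dV/dt = 3s² · ds/dt = 3·7²·3 = 441 cm³/s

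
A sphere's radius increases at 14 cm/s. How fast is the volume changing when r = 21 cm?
24696π cm³/s

V = (4/3)πr³
dV/dt = dV/dr · dr/dt = 4πr² · 14
At r = 21: dV/dt = 24696π cm³/s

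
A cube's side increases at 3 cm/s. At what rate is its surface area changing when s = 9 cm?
324 cm²/s

A = 6s²
dA/dt = 12s · ds/dt = 12·9·3 = 324 cm²/s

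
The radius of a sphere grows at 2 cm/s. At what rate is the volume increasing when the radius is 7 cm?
392π cm³/s

V = (4/3)πr³
dV/dt = dV/dr · dr/dt = 4πr² · 2
At r = 7: dV/dt = 392π cm³/s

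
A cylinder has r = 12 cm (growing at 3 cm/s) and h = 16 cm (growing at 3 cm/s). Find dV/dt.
1584π cm³/s

V = πr²h
dV/dt = 2πrh·dr/dt + πr²·dh/dt
= 2π(12)(16)(3) + π(12)²(3)
= 1584π cm³/s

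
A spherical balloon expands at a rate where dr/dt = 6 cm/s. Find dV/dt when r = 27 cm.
17496π cm³/s

V = (4/3)πr³
dV/dt = dV/dr · dr/dt = 4πr² · 6
At r = 27: dV/dt = 17496π cm³/s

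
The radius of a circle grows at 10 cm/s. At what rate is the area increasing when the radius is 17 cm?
340π cm²/s

A = πr²
dA/dt = 2πr · dr/dt = 2π(17)(10) = 340π cm²/s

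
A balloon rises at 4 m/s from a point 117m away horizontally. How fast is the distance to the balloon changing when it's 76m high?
304√19465/19465 ≈ 2.179 m/s

z² = 117² + y²
z = √(117² + 76²) = √19465
dz/dt = y/z · dy/dt = 76/√19465 · 4 = 304√19465/19465 ≈ 2.179 m/s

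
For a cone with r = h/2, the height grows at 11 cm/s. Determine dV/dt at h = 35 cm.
13475π/4 cm³/s

V = (1/3)π(h/2)²h = πh³/12
dV/dt = πh²/4 · 11
At h = 35: dV/dt = 13475π/4 cm³/s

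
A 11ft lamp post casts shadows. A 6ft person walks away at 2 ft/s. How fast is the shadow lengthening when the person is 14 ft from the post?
12/5 ft/s

By similar triangles: 11/(x+s) = 6/s
Solving: s = 6x/5
ds/dt = 6/5 · dx/dt = 6/5 · 2 = 12/5 ft/s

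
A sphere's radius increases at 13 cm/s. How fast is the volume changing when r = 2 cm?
208π cm³/s

V = (4/3)πr³
dV/dt = dV/dr · dr/dt = 4πr² · 13
At r = 2: dV/dt = 208π cm³/s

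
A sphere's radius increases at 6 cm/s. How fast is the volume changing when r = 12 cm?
3456π cm³/s

V = (4/3)πr³
dV/dt = dV/dr · dr/dt = 4πr² · 6
At r = 12: dV/dt = 3456π cm³/s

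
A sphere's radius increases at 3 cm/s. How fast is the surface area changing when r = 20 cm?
480π cm²/s

S = 4πr²
dS/dt = dS/dr · dr/dt = 8πr · 3
At r = 20: dS/dt = 480π cm²/s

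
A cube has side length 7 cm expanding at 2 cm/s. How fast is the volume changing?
294 cm³/s

V = s³
dV/dt = 3s² · ds/dt = 3·7²·2 = 294 cm³/s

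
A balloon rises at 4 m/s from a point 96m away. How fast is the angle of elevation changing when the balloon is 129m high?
0.014851 rad/s

tan(θ) = y/96
sec²(θ) · dθ/dt = (1/96) · dy/dt
dθ/dt = cos²(θ)/96 · 4 = 96/(96² + 129²) · 4
dθ/dt = 0.014851 rad/s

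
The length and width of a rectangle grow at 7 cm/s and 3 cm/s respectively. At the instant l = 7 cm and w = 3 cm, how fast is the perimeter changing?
20 cm/s

P = 2(l + w)
dP/dt = 2(dl/dt + dw/dt) = 2(7 + 3) = 20 cm/s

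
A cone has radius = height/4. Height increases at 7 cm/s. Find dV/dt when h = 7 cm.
343π/16 cm³/s

V = (1/3)π(h/4)²h = πh³/48
dV/dt = πh²/16 · 7
At h = 7: dV/dt = 343π/16 cm³/s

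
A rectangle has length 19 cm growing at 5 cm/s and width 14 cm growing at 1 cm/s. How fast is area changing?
89 cm²/s

A = lw
dA/dt = w·dl/dt + l·dw/dt = 14·5 + 19·1 = 89 cm²/s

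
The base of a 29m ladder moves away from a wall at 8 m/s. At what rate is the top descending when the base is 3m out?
3√13/13 ≈ 0.8321 m/s

x² + y² = 29²
2x·dx/dt + 2y·dy/dt = 0
dy/dt = -x/y · dx/dt = -3/(8√13) · 8 = -3√13/13 m/s
The top is descending at 3√13/13 ≈ 0.8321 m/s.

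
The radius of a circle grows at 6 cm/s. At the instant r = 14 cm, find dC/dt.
12π cm/s

C = 2πr
dC/dt = 2π · dr/dt = 2π · 6 = 12π cm/s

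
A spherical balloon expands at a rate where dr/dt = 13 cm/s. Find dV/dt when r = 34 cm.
60112π cm³/s

V = (4/3)πr³
dV/dt = dV/dr · dr/dt = 4πr² · 13
At r = 34: dV/dt = 60112π cm³/s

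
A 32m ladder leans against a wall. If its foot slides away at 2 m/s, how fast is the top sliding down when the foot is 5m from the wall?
10√111/333 ≈ 0.3164 m/s

x² + y² = 32²
2x·dx/dt + 2y·dy/dt = 0
dy/dt = -x/y · dx/dt = -5/(3√111) · 2 = -10√111/333 m/s
The top is descending at 10√111/333 ≈ 0.3164 m/s.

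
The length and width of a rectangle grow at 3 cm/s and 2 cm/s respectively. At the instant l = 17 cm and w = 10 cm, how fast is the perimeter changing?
10 cm/s

P = 2(l + w)
dP/dt = 2(dl/dt + dw/dt) = 2(3 + 2) = 10 cm/s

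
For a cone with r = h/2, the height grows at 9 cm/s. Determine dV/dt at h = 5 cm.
225π/4 cm³/s

V = (1/3)π(h/2)²h = πh³/12
dV/dt = πh²/4 · 9
At h = 5: dV/dt = 225π/4 cm³/s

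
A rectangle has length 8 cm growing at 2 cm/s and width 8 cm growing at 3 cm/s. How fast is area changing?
40 cm²/s

A = lw
dA/dt = w·dl/dt + l·dw/dt = 8·2 + 8·3 = 40 cm²/s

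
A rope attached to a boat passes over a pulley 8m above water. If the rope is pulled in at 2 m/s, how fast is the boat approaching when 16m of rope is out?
4√3/3 ≈ 2.309 m/s

rope² = x² + 8²
x = √(16² - 8²) = 8√3
dx/dt = (rope/x) · d(rope)/dt = (16/(8√3)) · (-2) = -4√3/3 m/s
The boat approaches at 4√3/3 ≈ 2.309 m/s.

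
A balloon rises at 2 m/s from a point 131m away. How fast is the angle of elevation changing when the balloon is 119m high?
0.008365 rad/s

tan(θ) = y/131
sec²(θ) · dθ/dt = (1/131) · dy/dt
dθ/dt = cos²(θ)/131 · 2 = 131/(131² + 119²) · 2
dθ/dt = 0.008365 rad/s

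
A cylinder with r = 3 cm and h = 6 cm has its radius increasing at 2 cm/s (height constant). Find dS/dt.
48π cm²/s

S = 2πrh + 2πr² (lateral + bases)
dS/dt = (2πh + 4πr)·dr/dt = (2π·6 + 4π·3)·2
= 48π cm²/s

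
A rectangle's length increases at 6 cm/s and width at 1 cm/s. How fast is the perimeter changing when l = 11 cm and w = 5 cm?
14 cm/s

P = 2(l + w)
dP/dt = 2(dl/dt + dw/dt) = 2(6 + 1) = 14 cm/s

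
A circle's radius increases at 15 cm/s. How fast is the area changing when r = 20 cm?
600π cm²/s

A = πr²
dA/dt = 2πr · dr/dt = 2π(20)(15) = 600π cm²/s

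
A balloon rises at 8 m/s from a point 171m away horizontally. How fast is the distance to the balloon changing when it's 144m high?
128√617/617 ≈ 5.153 m/s

z² = 171² + y²
z = √(171² + 144²) = 9√617
dz/dt = y/z · dy/dt = 144/(9√617) · 8 = 128√617/617 ≈ 5.153 m/s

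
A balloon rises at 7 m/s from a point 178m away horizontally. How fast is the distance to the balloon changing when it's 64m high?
224√8945/8945 ≈ 2.368 m/s

z² = 178² + y²
z = √(178² + 64²) = 2√8945
dz/dt = y/z · dy/dt = 64/(2√8945) · 7 = 224√8945/8945 ≈ 2.368 m/s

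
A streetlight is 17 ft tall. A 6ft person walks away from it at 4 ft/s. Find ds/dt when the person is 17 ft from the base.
24/11 ft/s

By similar triangles: 17/(x+s) = 6/s
Solving: s = 6x/11
ds/dt = 6/11 · dx/dt = 6/11 · 4 = 24/11 ft/s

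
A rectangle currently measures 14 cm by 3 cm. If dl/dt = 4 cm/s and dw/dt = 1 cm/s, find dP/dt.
10 cm/s

P = 2(l + w)
dP/dt = 2(dl/dt + dw/dt) = 2(4 + 1) = 10 cm/s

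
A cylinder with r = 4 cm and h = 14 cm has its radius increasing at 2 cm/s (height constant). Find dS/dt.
88π cm²/s

S = 2πrh + 2πr² (lateral + bases)
dS/dt = (2πh + 4πr)·dr/dt = (2π·14 + 4π·4)·2
= 88π cm²/s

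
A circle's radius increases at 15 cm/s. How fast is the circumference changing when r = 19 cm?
30π cm/s

C = 2πr
dC/dt = 2π · dr/dt = 2π · 15 = 30π cm/s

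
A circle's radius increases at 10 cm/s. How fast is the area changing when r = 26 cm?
520π cm²/s

A = πr²
dA/dt = 2πr · dr/dt = 2π(26)(10) = 520π cm²/s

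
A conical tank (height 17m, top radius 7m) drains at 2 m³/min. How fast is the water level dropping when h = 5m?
578/(1225π) ≈ 0.1502 m/min

r/h = 7/17, so r = (7/17)h
V = (1/3)πr²h = (1/3)π((7/17)h)²h = (49/867)πh³
dV/dh = (49/289)πh²
dh/dt = (dV/dt)/(dV/dh) = -2/((49/289)π·5²) = -578/(1225π) m/min
The level is dropping at 578/(1225π) ≈ 0.1502 m/min.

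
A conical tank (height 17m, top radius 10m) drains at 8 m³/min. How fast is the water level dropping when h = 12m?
289/(1800π) ≈ 0.05111 m/min

r/h = 10/17, so r = (10/17)h
V = (1/3)πr²h = (1/3)π((10/17)h)²h = (100/867)πh³
dV/dh = (100/289)πh²
dh/dt = (dV/dt)/(dV/dh) = -8/((100/289)π·12²) = -289/(1800π) m/min
The level is dropping at 289/(1800π) ≈ 0.05111 m/min.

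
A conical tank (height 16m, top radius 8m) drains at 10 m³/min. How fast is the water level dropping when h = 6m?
10/(9π) ≈ 0.3537 m/min

r/h = 8/16, so r = (1/2)h
V = (1/3)πr²h = (1/3)π((1/2)h)²h = (1/12)πh³
dV/dh = (1/4)πh²
dh/dt = (dV/dt)/(dV/dh) = -10/((1/4)π·6²) = -10/(9π) m/min
The level is dropping at 10/(9π) ≈ 0.3537 m/min.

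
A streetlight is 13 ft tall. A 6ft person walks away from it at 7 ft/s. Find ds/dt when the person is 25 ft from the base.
6 ft/s

By similar triangles: 13/(x+s) = 6/s
Solving: s = 6x/7
ds/dt = 6/7 · dx/dt = 6/7 · 7 = 6 ft/s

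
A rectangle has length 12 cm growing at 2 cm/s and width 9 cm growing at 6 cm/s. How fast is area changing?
90 cm²/s

A = lw
dA/dt = w·dl/dt + l·dw/dt = 9·2 + 12·6 = 90 cm²/s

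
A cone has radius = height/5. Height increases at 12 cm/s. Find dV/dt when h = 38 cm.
17328π/25 cm³/s

V = (1/3)π(h/5)²h = πh³/75
dV/dt = πh²/25 · 12
At h = 38: dV/dt = 17328π/25 cm³/s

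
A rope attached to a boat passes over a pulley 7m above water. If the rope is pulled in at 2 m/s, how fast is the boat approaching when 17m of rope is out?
17√15/30 ≈ 2.195 m/s

rope² = x² + 7²
x = √(17² - 7²) = 4√15
dx/dt = (rope/x) · d(rope)/dt = (17/(4√15)) · (-2) = -17√15/30 m/s
The boat approaches at 17√15/30 ≈ 2.195 m/s.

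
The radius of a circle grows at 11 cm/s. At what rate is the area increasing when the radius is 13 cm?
286π cm²/s

A = πr²
dA/dt = 2πr · dr/dt = 2π(13)(11) = 286π cm²/s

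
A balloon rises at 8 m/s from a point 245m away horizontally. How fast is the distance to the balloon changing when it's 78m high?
624√66109/66109 ≈ 2.427 m/s

z² = 245² + y²
z = √(245² + 78²) = √66109
dz/dt = y/z · dy/dt = 78/√66109 · 8 = 624√66109/66109 ≈ 2.427 m/s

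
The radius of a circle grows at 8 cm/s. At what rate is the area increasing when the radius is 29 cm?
464π cm²/s

A = πr²
dA/dt = 2πr · dr/dt = 2π(29)(8) = 464π cm²/s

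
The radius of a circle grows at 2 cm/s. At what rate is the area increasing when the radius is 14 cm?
56π cm²/s

A = πr²
dA/dt = 2πr · dr/dt = 2π(14)(2) = 56π cm²/s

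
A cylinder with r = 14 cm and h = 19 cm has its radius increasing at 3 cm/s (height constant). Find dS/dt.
282π cm²/s

S = 2πrh + 2πr² (lateral + bases)
dS/dt = (2πh + 4πr)·dr/dt = (2π·19 + 4π·14)·3
= 282π cm²/s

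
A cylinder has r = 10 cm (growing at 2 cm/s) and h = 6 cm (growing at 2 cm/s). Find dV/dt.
440π cm³/s

V = πr²h
dV/dt = 2πrh·dr/dt + πr²·dh/dt
= 2π(10)(6)(2) + π(10)²(2)
= 440π cm³/s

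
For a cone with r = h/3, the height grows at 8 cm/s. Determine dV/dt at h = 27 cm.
648π cm³/s

V = (1/3)π(h/3)²h = πh³/27
dV/dt = πh²/9 · 8
At h = 27: dV/dt = 648π cm³/s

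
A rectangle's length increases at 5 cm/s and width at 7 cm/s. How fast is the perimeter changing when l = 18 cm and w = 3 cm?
24 cm/s

P = 2(l + w)
dP/dt = 2(dl/dt + dw/dt) = 2(5 + 7) = 24 cm/s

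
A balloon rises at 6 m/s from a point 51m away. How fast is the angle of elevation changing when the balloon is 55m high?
0.05439 rad/s

tan(θ) = y/51
sec²(θ) · dθ/dt = (1/51) · dy/dt
dθ/dt = cos²(θ)/51 · 6 = 51/(51² + 55²) · 6
dθ/dt = 0.05439 rad/s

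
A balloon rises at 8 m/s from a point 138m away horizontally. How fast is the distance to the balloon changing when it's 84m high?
112√29/145 ≈ 4.16 m/s

z² = 138² + y²
z = √(138² + 84²) = 30√29
dz/dt = y/z · dy/dt = 84/(30√29) · 8 = 112√29/145 ≈ 4.16 m/s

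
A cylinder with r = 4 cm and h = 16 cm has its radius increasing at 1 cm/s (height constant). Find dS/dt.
48π cm²/s

S = 2πrh + 2πr² (lateral + bases)
dS/dt = (2πh + 4πr)·dr/dt = (2π·16 + 4π·4)·1
= 48π cm²/s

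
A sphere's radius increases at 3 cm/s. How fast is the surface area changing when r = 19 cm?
456π cm²/s

S = 4πr²
dS/dt = dS/dr · dr/dt = 8πr · 3
At r = 19: dS/dt = 456π cm²/s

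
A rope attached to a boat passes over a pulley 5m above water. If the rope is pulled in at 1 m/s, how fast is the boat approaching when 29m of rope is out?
29√51/204 ≈ 1.015 m/s

rope² = x² + 5²
x = √(29² - 5²) = 4√51
dx/dt = (rope/x) · d(rope)/dt = (29/(4√51)) · (-1) = -29√51/204 m/s
The boat approaches at 29√51/204 ≈ 1.015 m/s.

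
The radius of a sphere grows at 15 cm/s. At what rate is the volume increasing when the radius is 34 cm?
69360π cm³/s

V = (4/3)πr³
dV/dt = dV/dr · dr/dt = 4πr² · 15
At r = 34: dV/dt = 69360π cm³/s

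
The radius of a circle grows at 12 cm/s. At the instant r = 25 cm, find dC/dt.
24π cm/s

C = 2πr
dC/dt = 2π · dr/dt = 2π · 12 = 24π cm/s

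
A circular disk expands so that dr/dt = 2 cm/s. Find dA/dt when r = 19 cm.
76π cm²/s

A = πr²
dA/dt = 2πr · dr/dt = 2π(19)(2) = 76π cm²/s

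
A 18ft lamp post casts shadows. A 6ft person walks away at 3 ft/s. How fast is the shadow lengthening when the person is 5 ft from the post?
3/2 ft/s

By similar triangles: 18/(x+s) = 6/s
Solving: s = 6x/12
ds/dt = 6/12 · dx/dt = 1/2 · 3 = 3/2 ft/s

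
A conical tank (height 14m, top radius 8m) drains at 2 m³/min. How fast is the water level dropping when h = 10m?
49/(800π) ≈ 0.0195 m/min

r/h = 8/14, so r = (4/7)h
V = (1/3)πr²h = (1/3)π((4/7)h)²h = (16/147)πh³
dV/dh = (16/49)πh²
dh/dt = (dV/dt)/(dV/dh) = -2/((16/49)π·10²) = -49/(800π) m/min
The level is dropping at 49/(800π) ≈ 0.0195 m/min.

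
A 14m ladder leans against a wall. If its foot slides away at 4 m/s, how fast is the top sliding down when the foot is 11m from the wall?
44√3/15 ≈ 5.081 m/s

x² + y² = 14²
2x·dx/dt + 2y·dy/dt = 0
dy/dt = -x/y · dx/dt = -11/(5√3) · 4 = -44√3/15 m/s
The top is descending at 44√3/15 ≈ 5.081 m/s.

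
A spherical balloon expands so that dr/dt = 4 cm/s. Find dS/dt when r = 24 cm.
768π cm²/s

S = 4πr²
dS/dt = dS/dr · dr/dt = 8πr · 4
At r = 24: dS/dt = 768π cm²/s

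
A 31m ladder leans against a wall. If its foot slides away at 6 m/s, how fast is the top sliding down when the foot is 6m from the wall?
36√37/185 ≈ 1.184 m/s

x² + y² = 31²
2x·dx/dt + 2y·dy/dt = 0
dy/dt = -x/y · dx/dt = -6/(5√37) · 6 = -36√37/185 m/s
The top is descending at 36√37/185 ≈ 1.184 m/s.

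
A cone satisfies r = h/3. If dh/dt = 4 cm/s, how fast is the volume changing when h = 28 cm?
3136π/9 cm³/s

V = (1/3)π(h/3)²h = πh³/27
dV/dt = πh²/9 · 4
At h = 28: dV/dt = 3136π/9 cm³/s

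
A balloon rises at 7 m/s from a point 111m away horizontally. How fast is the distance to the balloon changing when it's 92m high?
644√20785/20785 ≈ 4.467 m/s

z² = 111² + y²
z = √(111² + 92²) = √20785
dz/dt = y/z · dy/dt = 92/√20785 · 7 = 644√20785/20785 ≈ 4.467 m/s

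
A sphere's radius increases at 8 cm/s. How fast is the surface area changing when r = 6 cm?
384π cm²/s

S = 4πr²
dS/dt = dS/dr · dr/dt = 8πr · 8
At r = 6: dS/dt = 384π cm²/s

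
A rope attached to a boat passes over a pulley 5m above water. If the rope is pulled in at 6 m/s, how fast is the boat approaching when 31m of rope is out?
31√26/26 ≈ 6.08 m/s

rope² = x² + 5²
x = √(31² - 5²) = 6√26
dx/dt = (rope/x) · d(rope)/dt = (31/(6√26)) · (-6) = -31√26/26 m/s
The boat approaches at 31√26/26 ≈ 6.08 m/s.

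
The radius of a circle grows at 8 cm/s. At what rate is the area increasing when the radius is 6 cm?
96π cm²/s

A = πr²
dA/dt = 2πr · dr/dt = 2π(6)(8) = 96π cm²/s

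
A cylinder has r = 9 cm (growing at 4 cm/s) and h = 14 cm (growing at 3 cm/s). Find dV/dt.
1251π cm³/s

V = πr²h
dV/dt = 2πrh·dr/dt + πr²·dh/dt
= 2π(9)(14)(4) + π(9)²(3)
= 1251π cm³/s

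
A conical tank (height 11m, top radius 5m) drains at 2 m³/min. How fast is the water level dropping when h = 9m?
242/(2025π) ≈ 0.03804 m/min

r/h = 5/11, so r = (5/11)h
V = (1/3)πr²h = (1/3)π((5/11)h)²h = (25/363)πh³
dV/dh = (25/121)πh²
dh/dt = (dV/dt)/(dV/dh) = -2/((25/121)π·9²) = -242/(2025π) m/min
The level is dropping at 242/(2025π) ≈ 0.03804 m/min.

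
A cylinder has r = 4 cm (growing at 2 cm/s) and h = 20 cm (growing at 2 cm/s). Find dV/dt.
352π cm³/s

V = πr²h
dV/dt = 2πrh·dr/dt + πr²·dh/dt
= 2π(4)(20)(2) + π(4)²(2)
= 352π cm³/s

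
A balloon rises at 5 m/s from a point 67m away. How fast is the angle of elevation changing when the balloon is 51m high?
0.04725 rad/s

tan(θ) = y/67
sec²(θ) · dθ/dt = (1/67) · dy/dt
dθ/dt = cos²(θ)/67 · 5 = 67/(67² + 51²) · 5
dθ/dt = 0.04725 rad/s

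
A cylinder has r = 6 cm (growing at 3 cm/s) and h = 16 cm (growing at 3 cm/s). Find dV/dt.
684π cm³/s

V = πr²h
dV/dt = 2πrh·dr/dt + πr²·dh/dt
= 2π(6)(16)(3) + π(6)²(3)
= 684π cm³/s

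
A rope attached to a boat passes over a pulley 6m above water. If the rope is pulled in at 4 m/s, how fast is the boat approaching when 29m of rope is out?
116√805/805 ≈ 4.088 m/s

rope² = x² + 6²
x = √(29² - 6²) = √805
dx/dt = (rope/x) · d(rope)/dt = (29/√805) · (-4) = -116√805/805 m/s
The boat approaches at 116√805/805 ≈ 4.088 m/s.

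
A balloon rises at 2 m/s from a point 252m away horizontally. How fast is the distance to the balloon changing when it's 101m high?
202√73705/73705 ≈ 0.7441 m/s

z² = 252² + y²
z = √(252² + 101²) = √73705
dz/dt = y/z · dy/dt = 101/√73705 · 2 = 202√73705/73705 ≈ 0.7441 m/s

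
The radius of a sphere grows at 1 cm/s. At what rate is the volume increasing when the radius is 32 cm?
4096π cm³/s

V = (4/3)πr³
dV/dt = dV/dr · dr/dt = 4πr² · 1
At r = 32: dV/dt = 4096π cm³/s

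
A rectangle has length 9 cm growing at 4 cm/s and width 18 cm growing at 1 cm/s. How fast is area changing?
81 cm²/s

A = lw
dA/dt = w·dl/dt + l·dw/dt = 18·4 + 9·1 = 81 cm²/s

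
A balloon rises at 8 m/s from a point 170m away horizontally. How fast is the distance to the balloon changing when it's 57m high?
456√32149/32149 ≈ 2.543 m/s

z² = 170² + y²
z = √(170² + 57²) = √32149
dz/dt = y/z · dy/dt = 57/√32149 · 8 = 456√32149/32149 ≈ 2.543 m/s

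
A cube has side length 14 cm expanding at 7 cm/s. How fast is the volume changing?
4116 cm³/s

V = s³
dV/dt = 3s² · ds/dt = 3·14²·7 = 4116 cm³/s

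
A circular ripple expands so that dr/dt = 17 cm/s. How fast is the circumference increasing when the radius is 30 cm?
34π cm/s

C = 2πr
dC/dt = 2π · dr/dt = 2π · 17 = 34π cm/s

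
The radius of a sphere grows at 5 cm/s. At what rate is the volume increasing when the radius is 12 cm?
2880π cm³/s

V = (4/3)πr³
dV/dt = dV/dr · dr/dt = 4πr² · 5
At r = 12: dV/dt = 2880π cm³/s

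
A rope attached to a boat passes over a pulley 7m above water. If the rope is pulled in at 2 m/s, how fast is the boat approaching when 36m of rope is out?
72√1247/1247 ≈ 2.039 m/s

rope² = x² + 7²
x = √(36² - 7²) = √1247
dx/dt = (rope/x) · d(rope)/dt = (36/√1247) · (-2) = -72√1247/1247 m/s
The boat approaches at 72√1247/1247 ≈ 2.039 m/s.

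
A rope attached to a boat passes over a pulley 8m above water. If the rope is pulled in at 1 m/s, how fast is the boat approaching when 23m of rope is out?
23√465/465 ≈ 1.067 m/s

rope² = x² + 8²
x = √(23² - 8²) = √465
dx/dt = (rope/x) · d(rope)/dt = (23/√465) · (-1) = -23√465/465 m/s
The boat approaches at 23√465/465 ≈ 1.067 m/s.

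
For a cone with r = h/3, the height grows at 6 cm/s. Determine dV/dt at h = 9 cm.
54π cm³/s

V = (1/3)π(h/3)²h = πh³/27
dV/dt = πh²/9 · 6
At h = 9: dV/dt = 54π cm³/s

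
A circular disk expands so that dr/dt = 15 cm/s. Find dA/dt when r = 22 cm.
660π cm²/s

A = πr²
dA/dt = 2πr · dr/dt = 2π(22)(15) = 660π cm²/s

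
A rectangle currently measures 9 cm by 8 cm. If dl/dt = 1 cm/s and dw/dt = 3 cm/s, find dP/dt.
8 cm/s

P = 2(l + w)
dP/dt = 2(dl/dt + dw/dt) = 2(1 + 3) = 8 cm/s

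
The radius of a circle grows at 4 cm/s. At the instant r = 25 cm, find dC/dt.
8π cm/s

C = 2πr
dC/dt = 2π · dr/dt = 2π · 4 = 8π cm/s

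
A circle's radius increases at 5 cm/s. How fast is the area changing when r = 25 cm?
250π cm²/s

A = πr²
dA/dt = 2πr · dr/dt = 2π(25)(5) = 250π cm²/s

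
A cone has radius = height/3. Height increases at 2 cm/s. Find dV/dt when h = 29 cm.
1682π/9 cm³/s

V = (1/3)π(h/3)²h = πh³/27
dV/dt = πh²/9 · 2
At h = 29: dV/dt = 1682π/9 cm³/s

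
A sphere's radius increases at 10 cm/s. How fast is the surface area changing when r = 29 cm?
2320π cm²/s

S = 4πr²
dS/dt = dS/dr · dr/dt = 8πr · 10
At r = 29: dS/dt = 2320π cm²/s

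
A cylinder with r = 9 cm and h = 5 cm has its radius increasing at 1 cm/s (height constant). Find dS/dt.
46π cm²/s

S = 2πrh + 2πr² (lateral + bases)
dS/dt = (2πh + 4πr)·dr/dt = (2π·5 + 4π·9)·1
= 46π cm²/s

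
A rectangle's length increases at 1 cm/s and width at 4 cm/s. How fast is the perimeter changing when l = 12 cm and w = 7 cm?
10 cm/s

P = 2(l + w)
dP/dt = 2(dl/dt + dw/dt) = 2(1 + 4) = 10 cm/s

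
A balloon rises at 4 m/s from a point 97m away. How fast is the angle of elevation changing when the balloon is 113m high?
0.017495 rad/s

tan(θ) = y/97
sec²(θ) · dθ/dt = (1/97) · dy/dt
dθ/dt = cos²(θ)/97 · 4 = 97/(97² + 113²) · 4
dθ/dt = 0.017495 rad/s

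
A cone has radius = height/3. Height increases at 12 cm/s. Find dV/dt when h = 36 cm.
1728π cm³/s

V = (1/3)π(h/3)²h = πh³/27
dV/dt = πh²/9 · 12
At h = 36: dV/dt = 1728π cm³/s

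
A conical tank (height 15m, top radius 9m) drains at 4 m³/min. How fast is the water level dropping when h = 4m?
25/(36π) ≈ 0.221 m/min

r/h = 9/15, so r = (3/5)h
V = (1/3)πr²h = (1/3)π((3/5)h)²h = (3/25)πh³
dV/dh = (9/25)πh²
dh/dt = (dV/dt)/(dV/dh) = -4/((9/25)π·4²) = -25/(36π) m/min
The level is dropping at 25/(36π) ≈ 0.221 m/min.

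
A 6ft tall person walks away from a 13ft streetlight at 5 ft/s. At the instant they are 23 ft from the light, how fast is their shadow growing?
30/7 ft/s

By similar triangles: 13/(x+s) = 6/s
Solving: s = 6x/7
ds/dt = 6/7 · dx/dt = 6/7 · 5 = 30/7 ft/s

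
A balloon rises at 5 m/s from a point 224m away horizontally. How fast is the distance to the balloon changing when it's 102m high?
51√15145/3029 ≈ 2.072 m/s

z² = 224² + y²
z = √(224² + 102²) = 2√15145
dz/dt = y/z · dy/dt = 102/(2√15145) · 5 = 51√15145/3029 ≈ 2.072 m/s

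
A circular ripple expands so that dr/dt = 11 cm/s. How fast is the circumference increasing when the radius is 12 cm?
22π cm/s

C = 2πr
dC/dt = 2π · dr/dt = 2π · 11 = 22π cm/s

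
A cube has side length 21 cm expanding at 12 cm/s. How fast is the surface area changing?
3024 cm²/s

A = 6s²
dA/dt = 12s · ds/dt = 12·21·12 = 3024 cm²/s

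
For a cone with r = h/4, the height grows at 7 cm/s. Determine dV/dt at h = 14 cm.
343π/4 cm³/s

V = (1/3)π(h/4)²h = πh³/48
dV/dt = πh²/16 · 7
At h = 14: dV/dt = 343π/4 cm³/s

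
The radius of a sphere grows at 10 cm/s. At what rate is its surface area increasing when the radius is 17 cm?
1360π cm²/s

S = 4πr²
dS/dt = dS/dr · dr/dt = 8πr · 10
At r = 17: dS/dt = 1360π cm²/s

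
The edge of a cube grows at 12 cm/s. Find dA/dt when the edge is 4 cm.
576 cm²/s

A = 6s²
dA/dt = 12s · ds/dt = 12·4·12 = 576 cm²/s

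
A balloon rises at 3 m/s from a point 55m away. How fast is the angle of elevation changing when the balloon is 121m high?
0.00934 rad/s

tan(θ) = y/55
sec²(θ) · dθ/dt = (1/55) · dy/dt
dθ/dt = cos²(θ)/55 · 3 = 55/(55² + 121²) · 3
dθ/dt = 0.00934 rad/s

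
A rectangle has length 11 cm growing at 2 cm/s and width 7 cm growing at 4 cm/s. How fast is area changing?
58 cm²/s

A = lw
dA/dt = w·dl/dt + l·dw/dt = 7·2 + 11·4 = 58 cm²/s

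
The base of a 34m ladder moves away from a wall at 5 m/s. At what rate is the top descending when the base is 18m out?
45√13/52 ≈ 3.12 m/s

x² + y² = 34²
2x·dx/dt + 2y·dy/dt = 0
dy/dt = -x/y · dx/dt = -18/(8√13) · 5 = -45√13/52 m/s
The top is descending at 45√13/52 ≈ 3.12 m/s.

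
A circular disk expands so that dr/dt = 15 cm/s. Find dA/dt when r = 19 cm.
570π cm²/s

A = πr²
dA/dt = 2πr · dr/dt = 2π(19)(15) = 570π cm²/s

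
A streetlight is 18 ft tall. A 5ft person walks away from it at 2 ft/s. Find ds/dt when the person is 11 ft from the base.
10/13 ft/s

By similar triangles: 18/(x+s) = 5/s
Solving: s = 5x/13
ds/dt = 5/13 · dx/dt = 5/13 · 2 = 10/13 ft/s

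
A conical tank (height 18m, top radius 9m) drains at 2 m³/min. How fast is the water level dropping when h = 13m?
8/(169π) ≈ 0.01507 m/min

r/h = 9/18, so r = (1/2)h
V = (1/3)πr²h = (1/3)π((1/2)h)²h = (1/12)πh³
dV/dh = (1/4)πh²
dh/dt = (dV/dt)/(dV/dh) = -2/((1/4)π·13²) = -8/(169π) m/min
The level is dropping at 8/(169π) ≈ 0.01507 m/min.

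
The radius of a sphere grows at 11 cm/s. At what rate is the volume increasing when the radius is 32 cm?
45056π cm³/s

V = (4/3)πr³
dV/dt = dV/dr · dr/dt = 4πr² · 11
At r = 32: dV/dt = 45056π cm³/s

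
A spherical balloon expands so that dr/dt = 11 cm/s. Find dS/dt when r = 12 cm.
1056π cm²/s

S = 4πr²
dS/dt = dS/dr · dr/dt = 8πr · 11
At r = 12: dS/dt = 1056π cm²/s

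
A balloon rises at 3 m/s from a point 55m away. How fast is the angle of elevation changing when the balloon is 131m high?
0.008174 rad/s

tan(θ) = y/55
sec²(θ) · dθ/dt = (1/55) · dy/dt
dθ/dt = cos²(θ)/55 · 3 = 55/(55² + 131²) · 3
dθ/dt = 0.008174 rad/s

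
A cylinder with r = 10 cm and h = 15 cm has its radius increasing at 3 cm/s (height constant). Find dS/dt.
210π cm²/s

S = 2πrh + 2πr² (lateral + bases)
dS/dt = (2πh + 4πr)·dr/dt = (2π·15 + 4π·10)·3
= 210π cm²/s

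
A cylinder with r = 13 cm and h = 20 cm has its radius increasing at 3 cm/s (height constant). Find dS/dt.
276π cm²/s

S = 2πrh + 2πr² (lateral + bases)
dS/dt = (2πh + 4πr)·dr/dt = (2π·20 + 4π·13)·3
= 276π cm²/s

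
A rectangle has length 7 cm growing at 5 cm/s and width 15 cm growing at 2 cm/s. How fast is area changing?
89 cm²/s

A = lw
dA/dt = w·dl/dt + l·dw/dt = 15·5 + 7·2 = 89 cm²/s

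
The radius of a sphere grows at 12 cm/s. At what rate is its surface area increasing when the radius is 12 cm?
1152π cm²/s

S = 4πr²
dS/dt = dS/dr · dr/dt = 8πr · 12
At r = 12: dS/dt = 1152π cm²/s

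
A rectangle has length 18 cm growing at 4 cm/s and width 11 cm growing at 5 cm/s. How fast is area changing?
134 cm²/s

A = lw
dA/dt = w·dl/dt + l·dw/dt = 11·4 + 18·5 = 134 cm²/s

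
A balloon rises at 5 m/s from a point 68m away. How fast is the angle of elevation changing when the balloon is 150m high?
0.012535 rad/s

tan(θ) = y/68
sec²(θ) · dθ/dt = (1/68) · dy/dt
dθ/dt = cos²(θ)/68 · 5 = 68/(68² + 150²) · 5
dθ/dt = 0.012535 rad/s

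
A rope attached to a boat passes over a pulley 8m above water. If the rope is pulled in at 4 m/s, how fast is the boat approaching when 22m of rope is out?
44√105/105 ≈ 4.294 m/s

rope² = x² + 8²
x = √(22² - 8²) = 2√105
dx/dt = (rope/x) · d(rope)/dt = (22/(2√105)) · (-4) = -44√105/105 m/s
The boat approaches at 44√105/105 ≈ 4.294 m/s.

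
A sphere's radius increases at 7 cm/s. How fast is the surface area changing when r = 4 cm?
224π cm²/s

S = 4πr²
dS/dt = dS/dr · dr/dt = 8πr · 7
At r = 4: dS/dt = 224π cm²/s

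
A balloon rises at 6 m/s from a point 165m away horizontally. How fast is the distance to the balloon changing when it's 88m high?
48/17 ≈ 2.824 m/s

z² = 165² + y²
z = √(165² + 88²) = 187
dz/dt = y/z · dy/dt = 88/187 · 6 = 48/17 ≈ 2.824 m/s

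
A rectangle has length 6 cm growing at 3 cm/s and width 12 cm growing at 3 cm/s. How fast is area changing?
54 cm²/s

A = lw
dA/dt = w·dl/dt + l·dw/dt = 12·3 + 6·3 = 54 cm²/s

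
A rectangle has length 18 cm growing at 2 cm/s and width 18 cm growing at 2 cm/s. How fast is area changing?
72 cm²/s

A = lw
dA/dt = w·dl/dt + l·dw/dt = 18·2 + 18·2 = 72 cm²/s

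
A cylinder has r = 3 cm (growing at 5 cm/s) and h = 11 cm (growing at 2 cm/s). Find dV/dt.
348π cm³/s

V = πr²h
dV/dt = 2πrh·dr/dt + πr²·dh/dt
= 2π(3)(11)(5) + π(3)²(2)
= 348π cm³/s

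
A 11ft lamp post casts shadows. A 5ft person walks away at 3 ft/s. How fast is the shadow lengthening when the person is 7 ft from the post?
5/2 ft/s

By similar triangles: 11/(x+s) = 5/s
Solving: s = 5x/6
ds/dt = 5/6 · dx/dt = 5/6 · 3 = 5/2 ft/s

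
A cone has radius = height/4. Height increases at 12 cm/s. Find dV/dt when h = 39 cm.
4563π/4 cm³/s

V = (1/3)π(h/4)²h = πh³/48
dV/dt = πh²/16 · 12
At h = 39: dV/dt = 4563π/4 cm³/s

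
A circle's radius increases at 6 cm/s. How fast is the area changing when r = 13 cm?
156π cm²/s

A = πr²
dA/dt = 2πr · dr/dt = 2π(13)(6) = 156π cm²/s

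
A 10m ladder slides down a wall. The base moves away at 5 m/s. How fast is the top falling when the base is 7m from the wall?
35√51/51 ≈ 4.901 m/s

x² + y² = 10²
2x·dx/dt + 2y·dy/dt = 0
dy/dt = -x/y · dx/dt = -7/√51 · 5 = -35√51/51 m/s
The top is descending at 35√51/51 ≈ 4.901 m/s.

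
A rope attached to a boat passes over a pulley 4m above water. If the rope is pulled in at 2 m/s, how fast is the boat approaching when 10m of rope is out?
10√21/21 ≈ 2.182 m/s

rope² = x² + 4²
x = √(10² - 4²) = 2√21
dx/dt = (rope/x) · d(rope)/dt = (10/(2√21)) · (-2) = -10√21/21 m/s
The boat approaches at 10√21/21 ≈ 2.182 m/s.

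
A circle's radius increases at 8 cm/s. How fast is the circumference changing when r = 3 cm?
16π cm/s

C = 2πr
dC/dt = 2π · dr/dt = 2π · 8 = 16π cm/s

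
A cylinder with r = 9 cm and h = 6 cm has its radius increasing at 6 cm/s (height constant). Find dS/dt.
288π cm²/s

S = 2πrh + 2πr² (lateral + bases)
dS/dt = (2πh + 4πr)·dr/dt = (2π·6 + 4π·9)·6
= 288π cm²/s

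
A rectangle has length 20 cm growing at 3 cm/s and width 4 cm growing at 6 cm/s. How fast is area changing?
132 cm²/s

A = lw
dA/dt = w·dl/dt + l·dw/dt = 4·3 + 20·6 = 132 cm²/s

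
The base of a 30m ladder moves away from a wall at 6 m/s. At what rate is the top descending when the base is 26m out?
39√14/14 ≈ 10.42 m/s

x² + y² = 30²
2x·dx/dt + 2y·dy/dt = 0
dy/dt = -x/y · dx/dt = -26/(4√14) · 6 = -39√14/14 m/s
The top is descending at 39√14/14 ≈ 10.42 m/s.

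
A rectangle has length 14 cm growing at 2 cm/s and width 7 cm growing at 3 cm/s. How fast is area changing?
56 cm²/s

A = lw
dA/dt = w·dl/dt + l·dw/dt = 7·2 + 14·3 = 56 cm²/s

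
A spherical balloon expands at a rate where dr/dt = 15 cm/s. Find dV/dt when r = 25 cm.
37500π cm³/s

V = (4/3)πr³
dV/dt = dV/dr · dr/dt = 4πr² · 15
At r = 25: dV/dt = 37500π cm³/s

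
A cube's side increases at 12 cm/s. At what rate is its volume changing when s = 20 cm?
14400 cm³/s

V = s³
dV/dt = 3s² · ds/dt = 3·20²·12 = 14400 cm³/s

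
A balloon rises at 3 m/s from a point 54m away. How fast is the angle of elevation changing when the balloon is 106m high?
0.011447 rad/s

tan(θ) = y/54
sec²(θ) · dθ/dt = (1/54) · dy/dt
dθ/dt = cos²(θ)/54 · 3 = 54/(54² + 106²) · 3
dθ/dt = 0.011447 rad/s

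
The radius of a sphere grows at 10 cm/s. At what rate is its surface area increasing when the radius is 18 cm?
1440π cm²/s

S = 4πr²
dS/dt = dS/dr · dr/dt = 8πr · 10
At r = 18: dS/dt = 1440π cm²/s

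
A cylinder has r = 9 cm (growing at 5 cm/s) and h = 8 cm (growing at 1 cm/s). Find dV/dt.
801π cm³/s

V = πr²h
dV/dt = 2πrh·dr/dt + πr²·dh/dt
= 2π(9)(8)(5) + π(9)²(1)
= 801π cm³/s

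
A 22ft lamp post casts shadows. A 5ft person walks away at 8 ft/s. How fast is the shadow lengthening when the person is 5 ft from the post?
40/17 ft/s

By similar triangles: 22/(x+s) = 5/s
Solving: s = 5x/17
ds/dt = 5/17 · dx/dt = 5/17 · 8 = 40/17 ft/s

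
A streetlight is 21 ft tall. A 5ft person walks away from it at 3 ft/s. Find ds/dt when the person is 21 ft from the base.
15/16 ft/s

By similar triangles: 21/(x+s) = 5/s
Solving: s = 5x/16
ds/dt = 5/16 · dx/dt = 5/16 · 3 = 15/16 ft/s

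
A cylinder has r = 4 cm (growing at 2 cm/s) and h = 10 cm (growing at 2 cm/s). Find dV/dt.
192π cm³/s

V = πr²h
dV/dt = 2πrh·dr/dt + πr²·dh/dt
= 2π(4)(10)(2) + π(4)²(2)
= 192π cm³/s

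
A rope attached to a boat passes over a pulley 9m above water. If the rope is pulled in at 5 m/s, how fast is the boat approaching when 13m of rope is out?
65√22/44 ≈ 6.929 m/s

rope² = x² + 9²
x = √(13² - 9²) = 2√22
dx/dt = (rope/x) · d(rope)/dt = (13/(2√22)) · (-5) = -65√22/44 m/s
The boat approaches at 65√22/44 ≈ 6.929 m/s.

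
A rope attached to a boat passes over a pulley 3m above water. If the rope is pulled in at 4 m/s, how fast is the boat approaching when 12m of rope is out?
16√15/15 ≈ 4.131 m/s

rope² = x² + 3²
x = √(12² - 3²) = 3√15
dx/dt = (rope/x) · d(rope)/dt = (12/(3√15)) · (-4) = -16√15/15 m/s
The boat approaches at 16√15/15 ≈ 4.131 m/s.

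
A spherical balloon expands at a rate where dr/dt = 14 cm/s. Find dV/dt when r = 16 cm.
14336π cm³/s

V = (4/3)πr³
dV/dt = dV/dr · dr/dt = 4πr² · 14
At r = 16: dV/dt = 14336π cm³/s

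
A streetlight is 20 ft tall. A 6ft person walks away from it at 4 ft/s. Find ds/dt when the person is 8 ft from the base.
12/7 ft/s

By similar triangles: 20/(x+s) = 6/s
Solving: s = 6x/14
ds/dt = 6/14 · dx/dt = 3/7 · 4 = 12/7 ft/s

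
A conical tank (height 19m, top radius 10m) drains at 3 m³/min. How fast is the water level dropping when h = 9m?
361/(2700π) ≈ 0.04256 m/min

r/h = 10/19, so r = (10/19)h
V = (1/3)πr²h = (1/3)π((10/19)h)²h = (100/1083)πh³
dV/dh = (100/361)πh²
dh/dt = (dV/dt)/(dV/dh) = -3/((100/361)π·9²) = -361/(2700π) m/min
The level is dropping at 361/(2700π) ≈ 0.04256 m/min.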